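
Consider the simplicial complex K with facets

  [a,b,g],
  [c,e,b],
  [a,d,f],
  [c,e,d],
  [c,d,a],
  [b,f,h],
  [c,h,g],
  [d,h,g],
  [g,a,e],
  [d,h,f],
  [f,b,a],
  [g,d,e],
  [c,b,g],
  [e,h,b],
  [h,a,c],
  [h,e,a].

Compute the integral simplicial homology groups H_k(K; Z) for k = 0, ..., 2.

H_0 = Z,  H_1 = Z^2,  H_2 = Z.

Fix the vertex order a < b < c < d < e < f < g < h and write every simplex with vertices in increasing order. Then dim K = 2 and the simplices of K are:

  0-simplices (8): a, b, c, d, e, f, g, h
  1-simplices (24): ab, ac, ad, ae, af, ag, ah, bc, be, bf, bg, bh, cd, ce, cg, ch, de, df, dg, dh, eg, eh, fh, gh
  2-simplices (16): abf, abg, acd, ach, adf, aeg, aeh, bce, bcg, beh, bfh, cde, cgh, deg, dfh, dgh

so the chain groups are C_0 ≅ Z^8, C_1 ≅ Z^24, C_2 ≅ Z^16.

∂_1: C_1 → C_0 is given by ∂[p,q] = [q] − [p].
This gives a 8×24 integer matrix of rank 7; reducing to Smith normal form yields diagonal entries (1,1,1,1,1,1,1).

∂_2: C_2 → C_1 sends each 2-simplex [p,q,r] to [q,r] − [p,r] + [p,q]. For instance
  ∂aeh = eh − ah + ae,
  ∂acd = cd − ad + ac.
The resulting 24×16 matrix has rank 15, and its Smith normal form has invariant factors (1,1,1,1,1,1,1,1,1,1,1,1,1,1,1).

Computing H_k = (kernel of ∂_k) / (image of ∂_{k+1}):

  H_0: rank C_0 − rank ∂_1 = 8 − 7 = 1, and the invariant factors of ∂_1 are all 1, so H_0 = Z.
  H_1: rank ker ∂_1 − rank ∂_2 = (24 − 7) − 15 = 2, and the invariant factors of ∂_2 are all 1, so H_1 = Z^2.
  H_2: rank ker ∂_2 − rank ∂_3 = (16 − 15) − 0 = 1, and there is no ∂_3, so H_2 = Z.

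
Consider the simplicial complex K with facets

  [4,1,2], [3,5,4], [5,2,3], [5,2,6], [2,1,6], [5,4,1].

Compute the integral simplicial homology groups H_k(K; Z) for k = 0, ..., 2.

H_0 = Z,  H_1 = Z,  H_2 = 0.

Order the vertices as 1 < 2 < 3 < 4 < 5 < 6. Listing each simplex with vertices in this order, K has dimension 2 with simplices:

  0-simplices (6): [1], [2], [3], [4], [5], [6]
  1-simplices (12): [1,2], [1,4], [1,5], [1,6], [2,3], [2,4], [2,5], [2,6], [3,4], [3,5], [4,5], [5,6]
  2-simplices (6): [1,2,4], [1,2,6], [1,4,5], [2,3,5], [2,5,6], [3,4,5]

Hence C_0 ≅ Z^6, C_1 ≅ Z^12, C_2 ≅ Z^6.

∂_1: C_1 → C_0 sends each edge [p,q] (with p < q) to q − p. For instance
  ∂[3,5] = [5] − [3].
The resulting 6×12 matrix has rank 5, and its Smith normal form has invariant factors (1,1,1,1,1).

The boundary map ∂_2: C_2 → C_1 acts by ∂[p,q,r] = [q,r] − [p,r] + [p,q]. For instance
  ∂[2,5,6] = [5,6] − [2,6] + [2,5],
  ∂[3,4,5] = [4,5] − [3,5] + [3,4].
The 12×6 boundary matrix has rank 6 and Smith normal form diag(1,1,1,1,1,1).

Now H_k = ker ∂_k / im ∂_{k+1}, so:

  H_0: rank C_0 − rank ∂_1 = 6 − 5 = 1, and the invariant factors of ∂_1 are all 1, so H_0 ≅ Z.
  H_1: rank ker ∂_1 − rank ∂_2 = (12 − 5) − 6 = 1, and the invariant factors of ∂_2 are all 1, so H_1 ≅ Z.
  H_2: rank ker ∂_2 − rank ∂_3 = (6 − 6) − 0 = 0, and there is no ∂_3, so H_2 ≅ 0.

As a check, the Euler characteristic is 6 − 12 + 6 = 0, which agrees with 1 − 1 + 0 = 0.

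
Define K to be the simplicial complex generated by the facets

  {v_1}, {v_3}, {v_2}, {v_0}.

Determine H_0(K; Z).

We work with the vertex ordering v_0 < v_1 < v_2 < v_3. The simplices of K, each written with vertices in increasing order, are:

  0-simplices (4): [v_0], [v_1], [v_2], [v_3]

Hence C_0 ≅ Z^4.

Now H_k = ker ∂_k / im ∂_{k+1}, so:

  H_0: rank C_0 − rank ∂_1 = 4 − 0 = 4, and there is no ∂_1, so H_0 = Z^4.

(K is a triangulation of a set of 4 points.)

H_0 = Z^4.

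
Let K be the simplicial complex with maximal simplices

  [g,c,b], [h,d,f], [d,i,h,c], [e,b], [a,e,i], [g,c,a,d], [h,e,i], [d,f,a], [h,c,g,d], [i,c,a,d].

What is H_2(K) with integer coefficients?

H_2 = 0.

We work with the vertex ordering a < b < c < d < e < f < g < h < i. The simplices of K, each written with vertices in increasing order, are:

  0-simplices (9): a, b, c, d, e, f, g, h, i
  1-simplices (22): ac, ad, ae, af, ag, ai, bc, be, bg, cd, cg, ch, ci, df, dg, dh, di, eh, ei, fh, gh, hi
  2-simplices (17): acd, acg, aci, adf, adg, adi, aei, bcg, cdg, cdh, cdi, cgh, chi, dfh, dgh, dhi, ehi
  3-simplices (4): acdg, acdi, cdgh, cdhi

giving chain groups C_0 ≅ Z^9, C_1 ≅ Z^22, C_2 ≅ Z^17, C_3 ≅ Z^4.

∂_1: C_1 → C_0 maps an edge to its endpoints' difference, ∂[p,q] = q − p.
The resulting 9×22 matrix has rank 8, and its Smith normal form has invariant factors (1,1,1,1,1,1,1,1).

∂_2: C_2 → C_1 acts by ∂[p,q,r] = [q,r] − [p,r] + [p,q]. For instance
  ∂adf = df − af + ad,
  ∂cdh = dh − ch + cd.
The resulting 22×17 matrix has rank 13, and its Smith normal form has invariant factors (1,1,1,1,1,1,1,1,1,1,1,1,1).

∂_3: C_3 → C_2 sends each 3-simplex σ to the alternating sum Σ_i (−1)^i (σ with its i-th vertex removed). For instance
  ∂acdi = cdi − adi + aci − acd,
  ∂cdhi = dhi − chi + cdi − cdh.
The resulting 17×4 matrix has rank 4, and its Smith normal form has invariant factors (1,1,1,1).

Reading off H_k = ker ∂_k / im ∂_{k+1}:

  H_2: rank ker ∂_2 − rank ∂_3 = (17 − 13) − 4 = 0, and the invariant factors of ∂_3 are all 1, so H_2 ≅ 0.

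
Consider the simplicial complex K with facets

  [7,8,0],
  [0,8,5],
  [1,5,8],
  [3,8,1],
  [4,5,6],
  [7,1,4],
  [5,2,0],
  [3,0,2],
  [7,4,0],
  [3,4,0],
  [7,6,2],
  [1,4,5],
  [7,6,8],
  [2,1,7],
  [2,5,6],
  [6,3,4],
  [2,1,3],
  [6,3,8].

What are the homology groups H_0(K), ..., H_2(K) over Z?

Order the vertices as 0 < 1 < 2 < 3 < 4 < 5 < 6 < 7 < 8. Listing each simplex with vertices in this order, K has dimension 2 with simplices:

  0-simplices (9): [0], [1], [2], [3], [4], [5], [6], [7], [8]
  1-simplices (27): (27 of them)
  2-simplices (18): [0,2,3], [0,2,5], [0,3,4], [0,4,7], [0,5,8], [0,7,8], [1,2,3], [1,2,7], [1,3,8], [1,4,5], [1,4,7], [1,5,8], [2,5,6], [2,6,7], [3,4,6], [3,6,8], [4,5,6], [6,7,8]

Hence C_0 ≅ Z^9, C_1 ≅ Z^27, C_2 ≅ Z^18.

The boundary map ∂_1: C_1 → C_0 sends each edge [p,q] (with p < q) to q − p. For instance
  ∂[6,8] = [8] − [6].
The 9×27 boundary matrix has rank 8 and Smith normal form diag(1,1,1,1,1,1,1,1).

Boundary ∂_2: C_2 → C_1 sends each 2-simplex [p,q,r] to [q,r] − [p,r] + [p,q]. For instance
  ∂[1,5,8] = [5,8] − [1,8] + [1,5],
  ∂[2,5,6] = [5,6] − [2,6] + [2,5].
This gives a 27×18 integer matrix of rank 17; reducing to Smith normal form yields diagonal entries (1,1,1,1,1,1,1,1,1,1,1,1,1,1,1,1,1).

From H_k ≅ ker(∂_k) / im(∂_{k+1}) we obtain:

  H_0: rank C_0 − rank ∂_1 = 9 − 8 = 1, and the invariant factors of ∂_1 are all 1, so H_0 ≅ Z.
  H_1: rank ker ∂_1 − rank ∂_2 = (27 − 8) − 17 = 2, and the invariant factors of ∂_2 are all 1, so H_1 ≅ Z^2.
  H_2: rank ker ∂_2 − rank ∂_3 = (18 − 17) − 0 = 1, and there is no ∂_3, so H_2 ≅ Z.

(K is a triangulation of the torus T^2.)

H_0 ≅ Z,  H_1 ≅ Z^2,  H_2 ≅ Z.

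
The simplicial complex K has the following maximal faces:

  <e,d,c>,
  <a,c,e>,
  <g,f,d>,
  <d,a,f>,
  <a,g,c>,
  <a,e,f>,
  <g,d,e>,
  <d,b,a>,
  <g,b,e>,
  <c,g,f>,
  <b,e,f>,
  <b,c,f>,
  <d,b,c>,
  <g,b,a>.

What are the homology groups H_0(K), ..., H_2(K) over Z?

Fix the vertex order a < b < c < d < e < f < g and write every simplex with vertices in increasing order. Then dim K = 2 and the simplices of K are:

  0-simplices (7): a, b, c, d, e, f, g
  1-simplices (21): ab, ac, ad, ae, af, ag, bc, bd, be, bf, bg, cd, ce, cf, cg, de, df, dg, ef, eg, fg
  2-simplices (14): abd, abg, ace, acg, adf, aef, bcd, bcf, bef, beg, cde, cfg, deg, dfg

so the chain groups are C_0 ≅ Z^7, C_1 ≅ Z^21, C_2 ≅ Z^14.

∂_1: C_1 → C_0 is given by ∂[p,q] = [q] − [p]. For instance
  ∂cd = d − c.
As a 7×21 matrix over Z this has rank 6, with invariant factors (1,1,1,1,1,1).

Boundary ∂_2: C_2 → C_1 acts by ∂[p,q,r] = [q,r] − [p,r] + [p,q]. For instance
  ∂aef = ef − af + ae,
  ∂deg = eg − dg + de.
This gives a 21×14 integer matrix of rank 13; reducing to Smith normal form yields diagonal entries (1,1,1,1,1,1,1,1,1,1,1,1,1).

Computing H_k = (kernel of ∂_k) / (image of ∂_{k+1}):

  H_0: rank C_0 − rank ∂_1 = 7 − 6 = 1, and the invariant factors of ∂_1 are all 1, so H_0 ≅ Z.
  H_1: rank ker ∂_1 − rank ∂_2 = (21 − 6) − 13 = 2, and the invariant factors of ∂_2 are all 1, so H_1 ≅ Z^2.
  H_2: rank ker ∂_2 − rank ∂_3 = (14 − 13) − 0 = 1, and there is no ∂_3, so H_2 ≅ Z.

H_0 = Z,  H_1 = Z^2,  H_2 = Z.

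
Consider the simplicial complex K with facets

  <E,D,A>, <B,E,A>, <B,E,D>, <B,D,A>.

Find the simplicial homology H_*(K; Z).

H_0 ≅ Z,  H_1 = 0,  H_2 ≅ Z.

K has 4 vertices, 6 edges, 4 triangles.
rank ∂_0 = 0, rank ∂_1 = 3 ⇒ b_0 = 4 − 0 − 3 = 1; all invariant factors of ∂_1 are 1 so no torsion. So H_0 = Z.
rank ∂_1 = 3, rank ∂_2 = 3 ⇒ b_1 = 6 − 3 − 3 = 0; all invariant factors of ∂_2 are 1 so no torsion. So H_1 = 0.
rank ∂_2 = 3, rank ∂_3 = 0 ⇒ b_2 = 4 − 3 − 0 = 1. So H_2 = Z.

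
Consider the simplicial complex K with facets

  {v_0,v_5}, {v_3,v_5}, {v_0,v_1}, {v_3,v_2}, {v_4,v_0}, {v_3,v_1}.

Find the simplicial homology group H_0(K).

We work with the vertex ordering v_0 < v_1 < v_2 < v_3 < v_4 < v_5. The simplices of K, each written with vertices in increasing order, are:

  0-simplices (6): [v_0], [v_1], [v_2], [v_3], [v_4], [v_5]
  1-simplices (6): [v_0,v_1], [v_0,v_4], [v_0,v_5], [v_1,v_3], [v_2,v_3], [v_3,v_5]

Hence C_0 ≅ Z^6, C_1 ≅ Z^6.

Boundary ∂_1: C_1 → C_0 is given by ∂[p,q] = [q] − [p].
As a 6×6 matrix over Z this has rank 5, with invariant factors (1,1,1,1,1).

From H_k ≅ ker(∂_k) / im(∂_{k+1}) we obtain:

  H_0: rank C_0 − rank ∂_1 = 6 − 5 = 1, and the invariant factors of ∂_1 are all 1, so H_0 = Z.

H_0 ≅ Z.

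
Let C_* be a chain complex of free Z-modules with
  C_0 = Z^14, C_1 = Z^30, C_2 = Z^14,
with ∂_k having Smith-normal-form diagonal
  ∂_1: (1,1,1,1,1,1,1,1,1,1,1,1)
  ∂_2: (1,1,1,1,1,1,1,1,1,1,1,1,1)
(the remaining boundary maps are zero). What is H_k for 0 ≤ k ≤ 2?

H_0 ≅ Z^2,  H_1 ≅ Z^5,  H_2 ≅ Z.

H_0: b_0 = 14 − 0 − 12 = 2; torsion from ∂_1 factors > 1: none. So H_0 ≅ Z^2.
H_1: b_1 = 30 − 12 − 13 = 5; torsion from ∂_2 factors > 1: none. So H_1 ≅ Z^5.
H_2: b_2 = 14 − 13 − 0 = 1; torsion from ∂_3 factors > 1: none. So H_2 ≅ Z.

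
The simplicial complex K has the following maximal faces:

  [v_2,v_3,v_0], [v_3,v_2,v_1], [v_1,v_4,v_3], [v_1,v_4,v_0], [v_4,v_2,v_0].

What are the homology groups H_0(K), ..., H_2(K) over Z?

H_0 = Z,  H_1 = Z,  H_2 = 0.

K has 5 vertices, 10 edges, 5 triangles.
rank ∂_0 = 0, rank ∂_1 = 4 ⇒ b_0 = 5 − 0 − 4 = 1; all invariant factors of ∂_1 are 1 so no torsion. So H_0 ≅ Z.
rank ∂_1 = 4, rank ∂_2 = 5 ⇒ b_1 = 10 − 4 − 5 = 1; all invariant factors of ∂_2 are 1 so no torsion. So H_1 ≅ Z.
rank ∂_2 = 5, rank ∂_3 = 0 ⇒ b_2 = 5 − 5 − 0 = 0. So H_2 ≅ 0.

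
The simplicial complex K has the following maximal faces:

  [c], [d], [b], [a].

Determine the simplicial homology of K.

Take the total order a < b < c < d on the vertex set. Then K (dimension 0) consists of the simplices:

  0-simplices (4): a, b, c, d

giving chain groups C_0 ≅ Z^4.

Reading off H_k = ker ∂_k / im ∂_{k+1}:

  H_0: rank C_0 − rank ∂_1 = 4 − 0 = 4, and there is no ∂_1, so H_0 = Z^4.

(K is a triangulation of a set of 4 points.)

H_0 ≅ Z^4.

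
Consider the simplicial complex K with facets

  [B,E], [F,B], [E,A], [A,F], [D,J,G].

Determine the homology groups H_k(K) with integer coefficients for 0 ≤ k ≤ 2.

H_0 ≅ Z^2,  H_1 ≅ Z,  H_2 = 0.

We work with the vertex ordering A < B < D < E < F < G < J. The simplices of K, each written with vertices in increasing order, are:

  0-simplices (7): A, B, D, E, F, G, J
  1-simplices (7): AE, AF, BE, BF, DG, DJ, GJ
  2-simplices (1): DGJ

so the chain groups are C_0 ≅ Z^7, C_1 ≅ Z^7, C_2 ≅ Z^1.

The boundary map ∂_1: C_1 → C_0 maps an edge to its endpoints' difference, ∂[p,q] = q − p. For instance
  ∂DG = G − D.
This gives a 7×7 integer matrix of rank 5; reducing to Smith normal form yields diagonal entries (1,1,1,1,1).

∂_2: C_2 → C_1 sends each 2-simplex [p,q,r] to [q,r] − [p,r] + [p,q]. For instance
  ∂DGJ = GJ − DJ + DG.
The resulting 7×1 matrix has rank 1, and its Smith normal form has invariant factors (1).

Now H_k = ker ∂_k / im ∂_{k+1}, so:

  H_0: rank C_0 − rank ∂_1 = 7 − 5 = 2, and the invariant factors of ∂_1 are all 1, so H_0 ≅ Z^2.
  H_1: rank ker ∂_1 − rank ∂_2 = (7 − 5) − 1 = 1, and the invariant factors of ∂_2 are all 1, so H_1 ≅ Z.
  H_2: rank ker ∂_2 − rank ∂_3 = (1 − 1) − 0 = 0, and there is no ∂_3, so H_2 ≅ 0.

(K is a triangulation of the disjoint union of the 2-simplex and the circle S^1.)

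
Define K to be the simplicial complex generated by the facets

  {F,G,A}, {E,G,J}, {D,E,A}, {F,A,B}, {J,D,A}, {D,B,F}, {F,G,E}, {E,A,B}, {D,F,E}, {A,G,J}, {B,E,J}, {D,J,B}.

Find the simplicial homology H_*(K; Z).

K has 7 vertices, 18 edges, 12 triangles.
rank ∂_0 = 0, rank ∂_1 = 6 ⇒ b_0 = 7 − 0 − 6 = 1; all invariant factors of ∂_1 are 1 so no torsion. So H_0 = Z.
rank ∂_1 = 6, rank ∂_2 = 12 ⇒ b_1 = 18 − 6 − 12 = 0; ∂_2 has invariant factor(s) [2] giving torsion. So H_1 = Z_2.
rank ∂_2 = 12, rank ∂_3 = 0 ⇒ b_2 = 12 − 12 − 0 = 0. So H_2 = 0.

H_0 = Z,  H_1 = Z_2,  H_2 = 0.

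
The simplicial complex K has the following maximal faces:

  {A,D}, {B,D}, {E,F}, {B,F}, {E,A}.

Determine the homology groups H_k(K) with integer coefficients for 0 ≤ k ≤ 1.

H_0 = Z,  H_1 = Z.

Order the vertices as A < B < D < E < F. Listing each simplex with vertices in this order, K has dimension 1 with simplices:

  0-simplices (5): A, B, D, E, F
  1-simplices (5): AD, AE, BD, BF, EF

Hence C_0 ≅ Z^5, C_1 ≅ Z^5.

The boundary map ∂_1: C_1 → C_0 maps an edge to its endpoints' difference, ∂[p,q] = q − p.
As a 5×5 matrix over Z this has rank 4, with invariant factors (1,1,1,1).

From H_k ≅ ker(∂_k) / im(∂_{k+1}) we obtain:

  H_0: rank C_0 − rank ∂_1 = 5 − 4 = 1, and the invariant factors of ∂_1 are all 1, so H_0 ≅ Z.
  H_1: rank ker ∂_1 − rank ∂_2 = (5 − 4) − 0 = 1, and there is no ∂_2, so H_1 ≅ Z.

As a check, the Euler characteristic is 5 − 5 = 0, which agrees with 1 − 1 = 0.
(K is a triangulation of the circle S^1.)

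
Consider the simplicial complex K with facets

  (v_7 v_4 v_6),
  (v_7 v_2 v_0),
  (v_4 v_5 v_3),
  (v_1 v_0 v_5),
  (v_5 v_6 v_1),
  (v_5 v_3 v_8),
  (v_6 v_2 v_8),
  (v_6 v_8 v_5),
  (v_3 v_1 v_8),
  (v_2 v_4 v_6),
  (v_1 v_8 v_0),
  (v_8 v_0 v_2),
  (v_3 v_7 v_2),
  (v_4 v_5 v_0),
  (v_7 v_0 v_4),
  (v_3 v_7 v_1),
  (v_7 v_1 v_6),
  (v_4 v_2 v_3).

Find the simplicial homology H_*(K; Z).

H_0 ≅ Z,  H_1 ≅ Z ⊕ Z_2,  H_2 = 0.

Order the vertices as v_0 < v_1 < v_2 < v_3 < v_4 < v_5 < v_6 < v_7 < v_8. Listing each simplex with vertices in this order, K has dimension 2 with simplices:

  0-simplices (9): [v_0], [v_1], [v_2], [v_3], [v_4], [v_5], [v_6], [v_7], [v_8]
  1-simplices (27): (27 of them)
  2-simplices (18): (18 of them)

so the chain groups are C_0 ≅ Z^9, C_1 ≅ Z^27, C_2 ≅ Z^18.

Boundary ∂_1: C_1 → C_0 maps an edge to its endpoints' difference, ∂[p,q] = q − p. For instance
  ∂[v_3,v_8] = [v_8] − [v_3].
The resulting 9×27 matrix has rank 8, and its Smith normal form has invariant factors (1,1,1,1,1,1,1,1).

The boundary map ∂_2: C_2 → C_1 acts by ∂[p,q,r] = [q,r] − [p,r] + [p,q]. For instance
  ∂[v_0,v_1,v_8] = [v_1,v_8] − [v_0,v_8] + [v_0,v_1],
  ∂[v_0,v_4,v_5] = [v_4,v_5] − [v_0,v_5] + [v_0,v_4].
This gives a 27×18 integer matrix of rank 18; reducing to Smith normal form yields diagonal entries (1,1,1,1,1,1,1,1,1,1,1,1,1,1,1,1,1,2).

Computing H_k = (kernel of ∂_k) / (image of ∂_{k+1}):

  H_0: rank C_0 − rank ∂_1 = 9 − 8 = 1, and the invariant factors of ∂_1 are all 1, so H_0 = Z.
  H_1: rank ker ∂_1 − rank ∂_2 = (27 − 8) − 18 = 1, and ∂_2 has invariant factor 2 > 1, so H_1 = Z ⊕ Z_2.
  H_2: rank ker ∂_2 − rank ∂_3 = (18 − 18) − 0 = 0, and there is no ∂_3, so H_2 = 0.

As a check, the Euler characteristic is 9 − 27 + 18 = 0, which agrees with 1 − 1 + 0 = 0.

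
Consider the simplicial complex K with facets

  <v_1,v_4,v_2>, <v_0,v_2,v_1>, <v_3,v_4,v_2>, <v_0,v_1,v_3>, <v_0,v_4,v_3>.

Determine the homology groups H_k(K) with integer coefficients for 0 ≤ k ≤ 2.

Take the total order v_0 < v_1 < v_2 < v_3 < v_4 on the vertex set. Then K (dimension 2) consists of the simplices:

  0-simplices (5): [v_0], [v_1], [v_2], [v_3], [v_4]
  1-simplices (10): [v_0,v_1], [v_0,v_2], [v_0,v_3], [v_0,v_4], [v_1,v_2], [v_1,v_3], [v_1,v_4], [v_2,v_3], [v_2,v_4], [v_3,v_4]
  2-simplices (5): [v_0,v_1,v_2], [v_0,v_1,v_3], [v_0,v_3,v_4], [v_1,v_2,v_4], [v_2,v_3,v_4]

Hence C_0 ≅ Z^5, C_1 ≅ Z^10, C_2 ≅ Z^5.

Boundary ∂_1: C_1 → C_0 sends each edge [p,q] (with p < q) to q − p. For instance
  ∂[v_1,v_4] = [v_4] − [v_1].
This gives a 5×10 integer matrix of rank 4; reducing to Smith normal form yields diagonal entries (1,1,1,1).

The boundary map ∂_2: C_2 → C_1 acts by ∂[p,q,r] = [q,r] − [p,r] + [p,q]. For instance
  ∂[v_0,v_3,v_4] = [v_3,v_4] − [v_0,v_4] + [v_0,v_3],
  ∂[v_0,v_1,v_2] = [v_1,v_2] − [v_0,v_2] + [v_0,v_1].
As a 10×5 matrix over Z this has rank 5, with invariant factors (1,1,1,1,1).

Reading off H_k = ker ∂_k / im ∂_{k+1}:

  H_0: rank C_0 − rank ∂_1 = 5 − 4 = 1, and the invariant factors of ∂_1 are all 1, so H_0 = Z.
  H_1: rank ker ∂_1 − rank ∂_2 = (10 − 4) − 5 = 1, and the invariant factors of ∂_2 are all 1, so H_1 = Z.
  H_2: rank ker ∂_2 − rank ∂_3 = (5 − 5) − 0 = 0, and there is no ∂_3, so H_2 = 0.

As a check, the Euler characteristic is 5 − 10 + 5 = 0, which agrees with 1 − 1 + 0 = 0.

H_0 = Z,  H_1 = Z,  H_2 = 0.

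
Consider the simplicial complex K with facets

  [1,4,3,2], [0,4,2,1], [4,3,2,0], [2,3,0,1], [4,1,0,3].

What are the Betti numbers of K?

b_0 = 1, b_1 = 0, b_2 = 0, b_3 = 1.

Order the vertices as 0 < 1 < 2 < 3 < 4. Listing each simplex with vertices in this order, K has dimension 3 with simplices:

  0-simplices (5): [0], [1], [2], [3], [4]
  1-simplices (10): [0,1], [0,2], [0,3], [0,4], [1,2], [1,3], [1,4], [2,3], [2,4], [3,4]
  2-simplices (10): [0,1,2], [0,1,3], [0,1,4], [0,2,3], [0,2,4], [0,3,4], [1,2,3], [1,2,4], [1,3,4], [2,3,4]
  3-simplices (5): [0,1,2,3], [0,1,2,4], [0,1,3,4], [0,2,3,4], [1,2,3,4]

giving chain groups C_0 ≅ Z^5, C_1 ≅ Z^10, C_2 ≅ Z^10, C_3 ≅ Z^5.

Boundary ∂_1: C_1 → C_0 is given by ∂[p,q] = [q] − [p]. For instance
  ∂[0,3] = [3] − [0].
This gives a 5×10 integer matrix of rank 4; reducing to Smith normal form yields diagonal entries (1,1,1,1).

The boundary map ∂_2: C_2 → C_1 sends each 2-simplex [p,q,r] to [q,r] − [p,r] + [p,q]. For instance
  ∂[0,1,2] = [1,2] − [0,2] + [0,1],
  ∂[1,3,4] = [3,4] − [1,4] + [1,3].
As a 10×10 matrix over Z this has rank 6, with invariant factors (1,1,1,1,1,1).

The boundary map ∂_3: C_3 → C_2 sends each 3-simplex σ to the alternating sum Σ_i (−1)^i (σ with its i-th vertex removed). For instance
  ∂[0,1,2,3] = [1,2,3] − [0,2,3] + [0,1,3] − [0,1,2],
  ∂[0,1,3,4] = [1,3,4] − [0,3,4] + [0,1,4] − [0,1,3].
As a 10×5 matrix over Z this has rank 4, with invariant factors (1,1,1,1).

Reading off H_k = ker ∂_k / im ∂_{k+1}:

  H_0: rank C_0 − rank ∂_1 = 5 − 4 = 1, and the invariant factors of ∂_1 are all 1, so H_0 = Z.
  H_1: rank ker ∂_1 − rank ∂_2 = (10 − 4) − 6 = 0, and the invariant factors of ∂_2 are all 1, so H_1 = 0.
  H_2: rank ker ∂_2 − rank ∂_3 = (10 − 6) − 4 = 0, and the invariant factors of ∂_3 are all 1, so H_2 = 0.
  H_3: rank ker ∂_3 − rank ∂_4 = (5 − 4) − 0 = 1, and there is no ∂_4, so H_3 = Z.

Hence the Betti numbers are b_0 = 1, b_1 = 0, b_2 = 0, b_3 = 1.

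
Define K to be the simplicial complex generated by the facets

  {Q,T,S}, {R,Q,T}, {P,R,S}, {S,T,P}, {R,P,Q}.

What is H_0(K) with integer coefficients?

H_0 = Z.

Order the vertices as P < Q < R < S < T. Listing each simplex with vertices in this order, K has dimension 2 with simplices:

  0-simplices (5): P, Q, R, S, T
  1-simplices (10): PQ, PR, PS, PT, QR, QS, QT, RS, RT, ST
  2-simplices (5): PQR, PRS, PST, QRT, QST

Hence C_0 ≅ Z^5, C_1 ≅ Z^10, C_2 ≅ Z^5.

Boundary ∂_1: C_1 → C_0 is given by ∂[p,q] = [q] − [p].
As a 5×10 matrix over Z this has rank 4, with invariant factors (1,1,1,1).

Boundary ∂_2: C_2 → C_1 sends each 2-simplex [p,q,r] to [q,r] − [p,r] + [p,q]. For instance
  ∂PRS = RS − PS + PR,
  ∂PQR = QR − PR + PQ.
The resulting 10×5 matrix has rank 5, and its Smith normal form has invariant factors (1,1,1,1,1).

Now H_k = ker ∂_k / im ∂_{k+1}, so:

  H_0: rank C_0 − rank ∂_1 = 5 − 4 = 1, and the invariant factors of ∂_1 are all 1, so H_0 ≅ Z.

(K is a triangulation of the Möbius band.)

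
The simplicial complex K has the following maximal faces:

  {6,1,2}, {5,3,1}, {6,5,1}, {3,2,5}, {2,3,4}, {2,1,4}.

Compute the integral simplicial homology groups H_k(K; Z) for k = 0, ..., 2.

Take the total order 1 < 2 < 3 < 4 < 5 < 6 on the vertex set. Then K (dimension 2) consists of the simplices:

  0-simplices (6): [1], [2], [3], [4], [5], [6]
  1-simplices (12): [1,2], [1,3], [1,4], [1,5], [1,6], [2,3], [2,4], [2,5], [2,6], [3,4], [3,5], [5,6]
  2-simplices (6): [1,2,4], [1,2,6], [1,3,5], [1,5,6], [2,3,4], [2,3,5]

so the chain groups are C_0 ≅ Z^6, C_1 ≅ Z^12, C_2 ≅ Z^6.

The boundary map ∂_1: C_1 → C_0 maps an edge to its endpoints' difference, ∂[p,q] = q − p. For instance
  ∂[3,5] = [5] − [3].
This gives a 6×12 integer matrix of rank 5; reducing to Smith normal form yields diagonal entries (1,1,1,1,1).

∂_2: C_2 → C_1 acts by ∂[p,q,r] = [q,r] − [p,r] + [p,q]. For instance
  ∂[1,5,6] = [5,6] − [1,6] + [1,5],
  ∂[2,3,4] = [3,4] − [2,4] + [2,3].
As a 12×6 matrix over Z this has rank 6, with invariant factors (1,1,1,1,1,1).

Computing H_k = (kernel of ∂_k) / (image of ∂_{k+1}):

  H_0: rank C_0 − rank ∂_1 = 6 − 5 = 1, and the invariant factors of ∂_1 are all 1, so H_0 ≅ Z.
  H_1: rank ker ∂_1 − rank ∂_2 = (12 − 5) − 6 = 1, and the invariant factors of ∂_2 are all 1, so H_1 ≅ Z.
  H_2: rank ker ∂_2 − rank ∂_3 = (6 − 6) − 0 = 0, and there is no ∂_3, so H_2 ≅ 0.

H_0 ≅ Z,  H_1 ≅ Z,  H_2 = 0.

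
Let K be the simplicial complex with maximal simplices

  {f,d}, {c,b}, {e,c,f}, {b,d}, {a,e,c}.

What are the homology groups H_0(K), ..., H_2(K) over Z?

Order the vertices as a < b < c < d < e < f. Listing each simplex with vertices in this order, K has dimension 2 with simplices:

  0-simplices (6): a, b, c, d, e, f
  1-simplices (8): ac, ae, bc, bd, ce, cf, df, ef
  2-simplices (2): ace, cef

so the chain groups are C_0 ≅ Z^6, C_1 ≅ Z^8, C_2 ≅ Z^2.

∂_1: C_1 → C_0 sends each edge [p,q] (with p < q) to q − p. For instance
  ∂bd = d − b.
The 6×8 boundary matrix has rank 5 and Smith normal form diag(1,1,1,1,1).

∂_2: C_2 → C_1 sends each 2-simplex [p,q,r] to [q,r] − [p,r] + [p,q]. For instance
  ∂ace = ce − ae + ac,
  ∂cef = ef − cf + ce.
The resulting 8×2 matrix has rank 2, and its Smith normal form has invariant factors (1,1).

Reading off H_k = ker ∂_k / im ∂_{k+1}:

  H_0: rank C_0 − rank ∂_1 = 6 − 5 = 1, and the invariant factors of ∂_1 are all 1, so H_0 = Z.
  H_1: rank ker ∂_1 − rank ∂_2 = (8 − 5) − 2 = 1, and the invariant factors of ∂_2 are all 1, so H_1 = Z.
  H_2: rank ker ∂_2 − rank ∂_3 = (2 − 2) − 0 = 0, and there is no ∂_3, so H_2 = 0.

H_0 = Z,  H_1 = Z,  H_2 = 0.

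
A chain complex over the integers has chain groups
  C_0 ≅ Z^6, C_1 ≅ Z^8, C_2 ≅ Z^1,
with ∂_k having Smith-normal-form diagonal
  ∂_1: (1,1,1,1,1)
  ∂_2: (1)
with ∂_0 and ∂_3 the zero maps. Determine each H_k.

H_0: b_0 = 6 − 0 − 5 = 1; torsion from ∂_1 factors > 1: none. So H_0 ≅ Z.
H_1: b_1 = 8 − 5 − 1 = 2; torsion from ∂_2 factors > 1: none. So H_1 ≅ Z^2.
H_2: b_2 = 1 − 1 − 0 = 0; torsion from ∂_3 factors > 1: none. So H_2 ≅ 0.

H_0 ≅ Z,  H_1 ≅ Z^2,  H_2 = 0.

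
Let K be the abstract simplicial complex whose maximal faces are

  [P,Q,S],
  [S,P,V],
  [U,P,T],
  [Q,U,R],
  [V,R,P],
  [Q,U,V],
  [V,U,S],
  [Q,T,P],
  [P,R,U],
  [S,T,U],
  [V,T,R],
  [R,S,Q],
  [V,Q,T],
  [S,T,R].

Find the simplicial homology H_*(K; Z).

H_0 ≅ Z,  H_1 ≅ Z^2,  H_2 ≅ Z.

We work with the vertex ordering P < Q < R < S < T < U < V. The simplices of K, each written with vertices in increasing order, are:

  0-simplices (7): P, Q, R, S, T, U, V
  1-simplices (21): PQ, PR, PS, PT, PU, PV, QR, QS, QT, QU, QV, RS, RT, RU, RV, ST, SU, SV, TU, TV, UV
  2-simplices (14): PQS, PQT, PRU, PRV, PSV, PTU, QRS, QRU, QTV, QUV, RST, RTV, STU, SUV

giving chain groups C_0 ≅ Z^7, C_1 ≅ Z^21, C_2 ≅ Z^14.

Boundary ∂_1: C_1 → C_0 is given by ∂[p,q] = [q] − [p].
As a 7×21 matrix over Z this has rank 6, with invariant factors (1,1,1,1,1,1).

Boundary ∂_2: C_2 → C_1 maps a triangle to the signed sum of its edges. For instance
  ∂QRU = RU − QU + QR,
  ∂SUV = UV − SV + SU.
The resulting 21×14 matrix has rank 13, and its Smith normal form has invariant factors (1,1,1,1,1,1,1,1,1,1,1,1,1).

Now H_k = ker ∂_k / im ∂_{k+1}, so:

  H_0: rank C_0 − rank ∂_1 = 7 − 6 = 1, and the invariant factors of ∂_1 are all 1, so H_0 = Z.
  H_1: rank ker ∂_1 − rank ∂_2 = (21 − 6) − 13 = 2, and the invariant factors of ∂_2 are all 1, so H_1 = Z^2.
  H_2: rank ker ∂_2 − rank ∂_3 = (14 − 13) − 0 = 1, and there is no ∂_3, so H_2 = Z.

As a check, the Euler characteristic is 7 − 21 + 14 = 0, which agrees with 1 − 2 + 1 = 0.
(K is a triangulation of the torus T^2.)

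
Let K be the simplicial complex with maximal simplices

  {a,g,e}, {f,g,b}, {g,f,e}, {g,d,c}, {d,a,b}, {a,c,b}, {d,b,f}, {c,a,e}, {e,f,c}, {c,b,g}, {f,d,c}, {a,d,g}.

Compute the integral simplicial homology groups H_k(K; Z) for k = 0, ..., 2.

Take the total order a < b < c < d < e < f < g on the vertex set. Then K (dimension 2) consists of the simplices:

  0-simplices (7): a, b, c, d, e, f, g
  1-simplices (18): ab, ac, ad, ae, ag, bc, bd, bf, bg, cd, ce, cf, cg, df, dg, ef, eg, fg
  2-simplices (12): abc, abd, ace, adg, aeg, bcg, bdf, bfg, cdf, cdg, cef, efg

Hence C_0 ≅ Z^7, C_1 ≅ Z^18, C_2 ≅ Z^12.

The boundary map ∂_1: C_1 → C_0 maps an edge to its endpoints' difference, ∂[p,q] = q − p.
As a 7×18 matrix over Z this has rank 6, with invariant factors (1,1,1,1,1,1).

Boundary ∂_2: C_2 → C_1 sends each 2-simplex [p,q,r] to [q,r] − [p,r] + [p,q]. For instance
  ∂efg = fg − eg + ef,
  ∂bfg = fg − bg + bf.
As a 18×12 matrix over Z this has rank 12, with invariant factors (1,1,1,1,1,1,1,1,1,1,1,2).

From H_k ≅ ker(∂_k) / im(∂_{k+1}) we obtain:

  H_0: rank C_0 − rank ∂_1 = 7 − 6 = 1, and the invariant factors of ∂_1 are all 1, so H_0 = Z.
  H_1: rank ker ∂_1 − rank ∂_2 = (18 − 6) − 12 = 0, and ∂_2 has invariant factor 2 > 1, so H_1 = Z/2Z.
  H_2: rank ker ∂_2 − rank ∂_3 = (12 − 12) − 0 = 0, and there is no ∂_3, so H_2 = 0.

As a check, the Euler characteristic is 7 − 18 + 12 = 1, which agrees with 1 − 0 + 0 = 1.

H_0 = Z,  H_1 = Z/2Z,  H_2 = 0.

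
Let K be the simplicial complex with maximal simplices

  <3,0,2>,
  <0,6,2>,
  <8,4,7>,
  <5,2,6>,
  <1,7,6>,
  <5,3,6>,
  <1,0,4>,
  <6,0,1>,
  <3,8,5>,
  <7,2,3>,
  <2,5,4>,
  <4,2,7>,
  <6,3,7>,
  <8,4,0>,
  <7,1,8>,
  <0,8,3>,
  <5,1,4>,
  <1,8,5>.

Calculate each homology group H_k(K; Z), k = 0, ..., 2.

Order the vertices as 0 < 1 < 2 < 3 < 4 < 5 < 6 < 7 < 8. Listing each simplex with vertices in this order, K has dimension 2 with simplices:

  0-simplices (9): [0], [1], [2], [3], [4], [5], [6], [7], [8]
  1-simplices (27): (27 of them)
  2-simplices (18): [0,1,4], [0,1,6], [0,2,3], [0,2,6], [0,3,8], [0,4,8], [1,4,5], [1,5,8], [1,6,7], [1,7,8], [2,3,7], [2,4,5], [2,4,7], [2,5,6], [3,5,6], [3,5,8], [3,6,7], [4,7,8]

Hence C_0 ≅ Z^9, C_1 ≅ Z^27, C_2 ≅ Z^18.

Boundary ∂_1: C_1 → C_0 is given by ∂[p,q] = [q] − [p].
The resulting 9×27 matrix has rank 8, and its Smith normal form has invariant factors (1,1,1,1,1,1,1,1).

The boundary map ∂_2: C_2 → C_1 acts by ∂[p,q,r] = [q,r] − [p,r] + [p,q]. For instance
  ∂[0,1,6] = [1,6] − [0,6] + [0,1],
  ∂[0,3,8] = [3,8] − [0,8] + [0,3].
As a 27×18 matrix over Z this has rank 18, with invariant factors (1,1,1,1,1,1,1,1,1,1,1,1,1,1,1,1,1,2).

From H_k ≅ ker(∂_k) / im(∂_{k+1}) we obtain:

  H_0: rank C_0 − rank ∂_1 = 9 − 8 = 1, and the invariant factors of ∂_1 are all 1, so H_0 ≅ Z.
  H_1: rank ker ∂_1 − rank ∂_2 = (27 − 8) − 18 = 1, and ∂_2 has invariant factor 2 > 1, so H_1 ≅ Z ⊕ Z_2.
  H_2: rank ker ∂_2 − rank ∂_3 = (18 − 18) − 0 = 0, and there is no ∂_3, so H_2 ≅ 0.

As a check, the Euler characteristic is 9 − 27 + 18 = 0, which agrees with 1 − 1 + 0 = 0.
(K is a triangulation of the Klein bottle.)

H_0 = Z,  H_1 = Z ⊕ Z_2,  H_2 = 0.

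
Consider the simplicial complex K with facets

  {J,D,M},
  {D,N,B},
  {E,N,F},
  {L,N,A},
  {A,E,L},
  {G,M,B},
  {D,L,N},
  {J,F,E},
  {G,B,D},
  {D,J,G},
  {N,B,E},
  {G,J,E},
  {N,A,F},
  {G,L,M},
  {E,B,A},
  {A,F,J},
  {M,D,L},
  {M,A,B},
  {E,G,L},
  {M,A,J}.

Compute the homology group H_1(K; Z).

We work with the vertex ordering A < B < D < E < F < G < J < L < M < N. The simplices of K, each written with vertices in increasing order, are:

  0-simplices (10): A, B, D, E, F, G, J, L, M, N
  1-simplices (30): AB, AE, AF, AJ, AL, AM, AN, BD, BE, BG, BM, BN, DG, DJ, DL, DM, DN, EF, EG, EJ, EL, EN, FJ, FN, GJ, GL, GM, JM, LM, LN
  2-simplices (20): ABE, ABM, AEL, AFJ, AFN, AJM, ALN, BDG, BDN, BEN, BGM, DGJ, DJM, DLM, DLN, EFJ, EFN, EGJ, EGL, GLM

Hence C_0 ≅ Z^10, C_1 ≅ Z^30, C_2 ≅ Z^20.

Boundary ∂_1: C_1 → C_0 maps an edge to its endpoints' difference, ∂[p,q] = q − p.
The resulting 10×30 matrix has rank 9, and its Smith normal form has invariant factors (1,1,1,1,1,1,1,1,1).

∂_2: C_2 → C_1 acts by ∂[p,q,r] = [q,r] − [p,r] + [p,q]. For instance
  ∂AFN = FN − AN + AF,
  ∂ALN = LN − AN + AL.
This gives a 30×20 integer matrix of rank 20; reducing to Smith normal form yields diagonal entries (1,1,1,1,1,1,1,1,1,1,1,1,1,1,1,1,1,1,1,2).

From H_k ≅ ker(∂_k) / im(∂_{k+1}) we obtain:

  H_1: rank ker ∂_1 − rank ∂_2 = (30 − 9) − 20 = 1, and ∂_2 has invariant factor 2 > 1, so H_1 ≅ Z ⊕ Z/2.

H_1 ≅ Z ⊕ Z/2.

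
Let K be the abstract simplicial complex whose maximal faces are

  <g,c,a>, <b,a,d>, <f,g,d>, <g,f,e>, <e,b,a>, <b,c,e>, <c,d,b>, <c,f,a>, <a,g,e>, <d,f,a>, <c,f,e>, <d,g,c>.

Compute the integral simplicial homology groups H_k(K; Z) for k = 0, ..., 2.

We work with the vertex ordering a < b < c < d < e < f < g. The simplices of K, each written with vertices in increasing order, are:

  0-simplices (7): a, b, c, d, e, f, g
  1-simplices (18): ab, ac, ad, ae, af, ag, bc, bd, be, cd, ce, cf, cg, df, dg, ef, eg, fg
  2-simplices (12): abd, abe, acf, acg, adf, aeg, bcd, bce, cdg, cef, dfg, efg

giving chain groups C_0 ≅ Z^7, C_1 ≅ Z^18, C_2 ≅ Z^12.

∂_1: C_1 → C_0 maps an edge to its endpoints' difference, ∂[p,q] = q − p. For instance
  ∂af = f − a.
This gives a 7×18 integer matrix of rank 6; reducing to Smith normal form yields diagonal entries (1,1,1,1,1,1).

∂_2: C_2 → C_1 sends each 2-simplex [p,q,r] to [q,r] − [p,r] + [p,q]. For instance
  ∂abd = bd − ad + ab,
  ∂acg = cg − ag + ac.
The resulting 18×12 matrix has rank 12, and its Smith normal form has invariant factors (1,1,1,1,1,1,1,1,1,1,1,2).

From H_k ≅ ker(∂_k) / im(∂_{k+1}) we obtain:

  H_0: rank C_0 − rank ∂_1 = 7 − 6 = 1, and the invariant factors of ∂_1 are all 1, so H_0 = Z.
  H_1: rank ker ∂_1 − rank ∂_2 = (18 − 6) − 12 = 0, and ∂_2 has invariant factor 2 > 1, so H_1 = Z/2Z.
  H_2: rank ker ∂_2 − rank ∂_3 = (12 − 12) − 0 = 0, and there is no ∂_3, so H_2 = 0.

As a check, the Euler characteristic is 7 − 18 + 12 = 1, which agrees with 1 − 0 + 0 = 1.
(K is a triangulation of the real projective plane RP^2.)

H_0 = Z,  H_1 = Z/2Z,  H_2 = 0.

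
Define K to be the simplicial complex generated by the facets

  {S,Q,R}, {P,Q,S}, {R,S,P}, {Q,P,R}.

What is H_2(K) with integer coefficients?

Fix the vertex order P < Q < R < S and write every simplex with vertices in increasing order. Then dim K = 2 and the simplices of K are:

  0-simplices (4): P, Q, R, S
  1-simplices (6): PQ, PR, PS, QR, QS, RS
  2-simplices (4): PQR, PQS, PRS, QRS

so the chain groups are C_0 ≅ Z^4, C_1 ≅ Z^6, C_2 ≅ Z^4.

Boundary ∂_1: C_1 → C_0 is given by ∂[p,q] = [q] − [p]. For instance
  ∂QS = S − Q.
The 4×6 boundary matrix has rank 3 and Smith normal form diag(1,1,1).

Boundary ∂_2: C_2 → C_1 sends each 2-simplex [p,q,r] to [q,r] − [p,r] + [p,q]. For instance
  ∂PRS = RS − PS + PR,
  ∂PQR = QR − PR + PQ.
This gives a 6×4 integer matrix of rank 3; reducing to Smith normal form yields diagonal entries (1,1,1).

Reading off H_k = ker ∂_k / im ∂_{k+1}:

  H_2: rank ker ∂_2 − rank ∂_3 = (4 − 3) − 0 = 1, and there is no ∂_3, so H_2 ≅ Z.

H_2 ≅ Z.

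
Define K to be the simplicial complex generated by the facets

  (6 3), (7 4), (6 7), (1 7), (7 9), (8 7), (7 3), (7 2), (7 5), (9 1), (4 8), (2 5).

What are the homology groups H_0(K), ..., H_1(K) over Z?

H_0 = Z,  H_1 = Z^4.

Take the total order 1 < 2 < 3 < 4 < 5 < 6 < 7 < 8 < 9 on the vertex set. Then K (dimension 1) consists of the simplices:

  0-simplices (9): [1], [2], [3], [4], [5], [6], [7], [8], [9]
  1-simplices (12): [1,7], [1,9], [2,5], [2,7], [3,6], [3,7], [4,7], [4,8], [5,7], [6,7], [7,8], [7,9]

giving chain groups C_0 ≅ Z^9, C_1 ≅ Z^12.

Boundary ∂_1: C_1 → C_0 sends each edge [p,q] (with p < q) to q − p. For instance
  ∂[2,5] = [5] − [2].
As a 9×12 matrix over Z this has rank 8, with invariant factors (1,1,1,1,1,1,1,1).

Now H_k = ker ∂_k / im ∂_{k+1}, so:

  H_0: rank C_0 − rank ∂_1 = 9 − 8 = 1, and the invariant factors of ∂_1 are all 1, so H_0 = Z.
  H_1: rank ker ∂_1 − rank ∂_2 = (12 − 8) − 0 = 4, and there is no ∂_2, so H_1 = Z^4.

As a check, the Euler characteristic is 9 − 12 = -3, which agrees with 1 − 4 = -3.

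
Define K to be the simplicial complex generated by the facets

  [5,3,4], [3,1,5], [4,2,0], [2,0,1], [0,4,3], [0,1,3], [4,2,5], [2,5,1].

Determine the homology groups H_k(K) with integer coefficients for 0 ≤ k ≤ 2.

H_0 = Z,  H_1 = 0,  H_2 = Z.

Take the total order 0 < 1 < 2 < 3 < 4 < 5 on the vertex set. Then K (dimension 2) consists of the simplices:

  0-simplices (6): [0], [1], [2], [3], [4], [5]
  1-simplices (12): [0,1], [0,2], [0,3], [0,4], [1,2], [1,3], [1,5], [2,4], [2,5], [3,4], [3,5], [4,5]
  2-simplices (8): [0,1,2], [0,1,3], [0,2,4], [0,3,4], [1,2,5], [1,3,5], [2,4,5], [3,4,5]

giving chain groups C_0 ≅ Z^6, C_1 ≅ Z^12, C_2 ≅ Z^8.

Boundary ∂_1: C_1 → C_0 maps an edge to its endpoints' difference, ∂[p,q] = q − p.
This gives a 6×12 integer matrix of rank 5; reducing to Smith normal form yields diagonal entries (1,1,1,1,1).

∂_2: C_2 → C_1 sends each 2-simplex [p,q,r] to [q,r] − [p,r] + [p,q]. For instance
  ∂[0,1,3] = [1,3] − [0,3] + [0,1],
  ∂[0,2,4] = [2,4] − [0,4] + [0,2].
The 12×8 boundary matrix has rank 7 and Smith normal form diag(1,1,1,1,1,1,1).

From H_k ≅ ker(∂_k) / im(∂_{k+1}) we obtain:

  H_0: rank C_0 − rank ∂_1 = 6 − 5 = 1, and the invariant factors of ∂_1 are all 1, so H_0 ≅ Z.
  H_1: rank ker ∂_1 − rank ∂_2 = (12 − 5) − 7 = 0, and the invariant factors of ∂_2 are all 1, so H_1 ≅ 0.
  H_2: rank ker ∂_2 − rank ∂_3 = (8 − 7) − 0 = 1, and there is no ∂_3, so H_2 ≅ Z.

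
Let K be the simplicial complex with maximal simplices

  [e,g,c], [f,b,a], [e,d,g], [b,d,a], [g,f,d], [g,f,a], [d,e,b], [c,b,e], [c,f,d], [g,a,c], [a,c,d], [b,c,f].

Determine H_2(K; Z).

H_2 ≅ 0.

Order the vertices as a < b < c < d < e < f < g. Listing each simplex with vertices in this order, K has dimension 2 with simplices:

  0-simplices (7): a, b, c, d, e, f, g
  1-simplices (18): ab, ac, ad, af, ag, bc, bd, be, bf, cd, ce, cf, cg, de, df, dg, eg, fg
  2-simplices (12): abd, abf, acd, acg, afg, bce, bcf, bde, cdf, ceg, deg, dfg

so the chain groups are C_0 ≅ Z^7, C_1 ≅ Z^18, C_2 ≅ Z^12.

The boundary map ∂_1: C_1 → C_0 is given by ∂[p,q] = [q] − [p].
As a 7×18 matrix over Z this has rank 6, with invariant factors (1,1,1,1,1,1).

The boundary map ∂_2: C_2 → C_1 acts by ∂[p,q,r] = [q,r] − [p,r] + [p,q]. For instance
  ∂abd = bd − ad + ab,
  ∂bcf = cf − bf + bc.
As a 18×12 matrix over Z this has rank 12, with invariant factors (1,1,1,1,1,1,1,1,1,1,1,2).

Computing H_k = (kernel of ∂_k) / (image of ∂_{k+1}):

  H_2: rank ker ∂_2 − rank ∂_3 = (12 − 12) − 0 = 0, and there is no ∂_3, so H_2 = 0.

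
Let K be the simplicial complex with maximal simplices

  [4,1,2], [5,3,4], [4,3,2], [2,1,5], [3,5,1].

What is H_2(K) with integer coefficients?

H_2 ≅ 0.

We work with the vertex ordering 1 < 2 < 3 < 4 < 5. The simplices of K, each written with vertices in increasing order, are:

  0-simplices (5): [1], [2], [3], [4], [5]
  1-simplices (10): [1,2], [1,3], [1,4], [1,5], [2,3], [2,4], [2,5], [3,4], [3,5], [4,5]
  2-simplices (5): [1,2,4], [1,2,5], [1,3,5], [2,3,4], [3,4,5]

so the chain groups are C_0 ≅ Z^5, C_1 ≅ Z^10, C_2 ≅ Z^5.

∂_1: C_1 → C_0 is given by ∂[p,q] = [q] − [p]. For instance
  ∂[1,2] = [2] − [1].
The 5×10 boundary matrix has rank 4 and Smith normal form diag(1,1,1,1).

∂_2: C_2 → C_1 acts by ∂[p,q,r] = [q,r] − [p,r] + [p,q]. For instance
  ∂[1,2,5] = [2,5] − [1,5] + [1,2],
  ∂[1,2,4] = [2,4] − [1,4] + [1,2].
As a 10×5 matrix over Z this has rank 5, with invariant factors (1,1,1,1,1).

From H_k ≅ ker(∂_k) / im(∂_{k+1}) we obtain:

  H_2: rank ker ∂_2 − rank ∂_3 = (5 − 5) − 0 = 0, and there is no ∂_3, so H_2 = 0.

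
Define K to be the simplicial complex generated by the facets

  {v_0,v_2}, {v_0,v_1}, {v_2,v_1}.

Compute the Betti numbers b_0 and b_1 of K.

b_0 = 1, b_1 = 1.

We work with the vertex ordering v_0 < v_1 < v_2. The simplices of K, each written with vertices in increasing order, are:

  0-simplices (3): [v_0], [v_1], [v_2]
  1-simplices (3): [v_0,v_1], [v_0,v_2], [v_1,v_2]

so the chain groups are C_0 ≅ Z^3, C_1 ≅ Z^3.

∂_1: C_1 → C_0 maps an edge to its endpoints' difference, ∂[p,q] = q − p. For instance
  ∂[v_0,v_2] = [v_2] − [v_0].
As a 3×3 matrix over Z this has rank 2, with invariant factors (1,1).

From H_k ≅ ker(∂_k) / im(∂_{k+1}) we obtain:

  H_0: rank C_0 − rank ∂_1 = 3 − 2 = 1, and the invariant factors of ∂_1 are all 1, so H_0 = Z.
  H_1: rank ker ∂_1 − rank ∂_2 = (3 − 2) − 0 = 1, and there is no ∂_2, so H_1 = Z.

As a check, the Euler characteristic is 3 − 3 = 0, which agrees with 1 − 1 = 0.

Hence the Betti numbers are b_0 = 1, b_1 = 1.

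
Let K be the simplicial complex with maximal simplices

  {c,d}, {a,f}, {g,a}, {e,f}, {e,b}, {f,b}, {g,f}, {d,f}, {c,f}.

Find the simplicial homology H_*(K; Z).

We work with the vertex ordering a < b < c < d < e < f < g. The simplices of K, each written with vertices in increasing order, are:

  0-simplices (7): a, b, c, d, e, f, g
  1-simplices (9): af, ag, be, bf, cd, cf, df, ef, fg

Hence C_0 ≅ Z^7, C_1 ≅ Z^9.

Boundary ∂_1: C_1 → C_0 is given by ∂[p,q] = [q] − [p].
The 7×9 boundary matrix has rank 6 and Smith normal form diag(1,1,1,1,1,1).

From H_k ≅ ker(∂_k) / im(∂_{k+1}) we obtain:

  H_0: rank C_0 − rank ∂_1 = 7 − 6 = 1, and the invariant factors of ∂_1 are all 1, so H_0 = Z.
  H_1: rank ker ∂_1 − rank ∂_2 = (9 − 6) − 0 = 3, and there is no ∂_2, so H_1 = Z^3.

As a check, the Euler characteristic is 7 − 9 = -2, which agrees with 1 − 3 = -2.

H_0 = Z,  H_1 = Z^3.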